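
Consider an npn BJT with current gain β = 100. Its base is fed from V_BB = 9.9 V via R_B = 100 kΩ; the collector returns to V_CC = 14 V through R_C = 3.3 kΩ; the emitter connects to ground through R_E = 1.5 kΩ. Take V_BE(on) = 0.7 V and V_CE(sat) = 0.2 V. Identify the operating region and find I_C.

saturation; I_C ≈ 2.9 mA

Assume active: I_B = (9.9 − 0.7)/(100 + 101×1.5) = 0.0366 mA, I_C = β·I_B = 3.66 mA.
Then V_CE = 14 − 3.66×3.3 − 3.69×1.5 = -3.61 V < 0.2 V — the active assumption fails.
Re-solve with V_CE = 0.2 V. KCL at the emitter: V_E/R_E = (V_BB−0.7−V_E)/R_B + (V_CC−0.2−V_E)/R_C, giving V_E = 4.36 V.
I_C = (V_CC − 0.2 − V_E)/R_C = (13.8 − 4.36)/3.3 = 2.86 mA.
Check: I_B = (9.2 − 4.36)/100 = 0.0484 mA, and β·I_B = 4.84 mA > I_C, confirming saturation.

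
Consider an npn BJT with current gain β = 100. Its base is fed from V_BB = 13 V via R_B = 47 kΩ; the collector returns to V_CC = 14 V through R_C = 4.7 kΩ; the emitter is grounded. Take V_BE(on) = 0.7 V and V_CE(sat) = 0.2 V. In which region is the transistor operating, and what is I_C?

saturation; I_C ≈ 2.9 mA

Assume active: I_B = (13 − 0.7)/47 = 0.262 mA, giving I_C = β·I_B = 26.2 mA.
But then V_CE = 14 − 26.2×4.7 = -109 V < V_CE(sat) = 0.2 V — impossible in the active region.
So the transistor is saturated. With V_CE = 0.2 V, I_C = (V_CC − 0.2)/R_C = 13.8/4.7 = 2.94 mA.
Check: β·I_B = 26.2 mA > I_C = 2.94 mA, confirming saturation.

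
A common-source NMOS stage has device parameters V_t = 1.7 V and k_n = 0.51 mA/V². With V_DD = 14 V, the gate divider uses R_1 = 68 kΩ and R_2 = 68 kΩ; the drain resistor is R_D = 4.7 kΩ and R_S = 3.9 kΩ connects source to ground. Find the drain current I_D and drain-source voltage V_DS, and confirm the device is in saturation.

V_G = V_DD·R_2/(R_1+R_2) = 14×68/136 = 7 V.
Assume saturation: I_D = (k_n/2)(V_GS − V_t)² with V_GS = V_G − I_D·R_S = 7 − 3.9·I_D.
Substituting gives 3.88·I_D² − 11.5·I_D + 7.16 = 0, with roots I_D = 0.882 or 2.09 mA.
The root I_D = 2.09 mA gives V_GS = -1.17 V ≤ V_t, so take I_D = 0.882 mA.
Then V_GS = 3.56 V and V_DS = V_DD − I_D(R_D+R_S) = 14 − 0.882×8.6 = 6.41 V.
Saturation requires V_DS ≥ V_GS − V_t = 1.86 V; 6.41 ≥ 1.86 ✓.

I_D ≈ 0.88 mA, V_DS ≈ 6.4 V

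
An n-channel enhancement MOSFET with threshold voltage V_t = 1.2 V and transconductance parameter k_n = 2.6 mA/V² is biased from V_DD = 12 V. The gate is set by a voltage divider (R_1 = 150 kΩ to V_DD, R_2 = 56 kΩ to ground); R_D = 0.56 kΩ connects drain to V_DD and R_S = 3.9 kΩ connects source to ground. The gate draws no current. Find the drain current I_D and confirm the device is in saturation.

I_D ≈ 0.39 mA

V_G = V_DD·R_2/(R_1+R_2) = 12×56/206 = 3.26 V.
Assume saturation: I_D = (k_n/2)(V_GS − V_t)² with V_GS = V_G − I_D·R_S = 3.26 − 3.9·I_D.
Substituting gives 19.8·I_D² − 21.9·I_D + 5.53 = 0, with roots I_D = 0.389 or 0.72 mA.
The root I_D = 0.72 mA gives V_GS = 0.456 V ≤ V_t, so take I_D = 0.389 mA.
Then V_GS = 1.75 V and V_DS = V_DD − I_D(R_D+R_S) = 12 − 0.389×4.46 = 10.3 V.
Saturation requires V_DS ≥ V_GS − V_t = 0.547 V; 10.3 ≥ 0.547 ✓.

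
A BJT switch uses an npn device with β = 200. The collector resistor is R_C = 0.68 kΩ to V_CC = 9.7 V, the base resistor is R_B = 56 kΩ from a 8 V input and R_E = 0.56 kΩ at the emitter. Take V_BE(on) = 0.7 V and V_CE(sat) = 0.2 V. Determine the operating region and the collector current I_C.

Assume active: I_B = (8 − 0.7)/(56 + 201×0.56) = 0.0433 mA, I_C = β·I_B = 8.66 mA.
Then V_CE = 9.7 − 8.66×0.68 − 8.7×0.56 = -1.06 V < 0.2 V — the active assumption fails.
Re-solve with V_CE = 0.2 V. KCL at the emitter: V_E/R_E = (V_BB−0.7−V_E)/R_B + (V_CC−0.2−V_E)/R_C, giving V_E = 4.31 V.
I_C = (V_CC − 0.2 − V_E)/R_C = (9.5 − 4.31)/0.68 = 7.64 mA.
Check: I_B = (7.3 − 4.31)/56 = 0.0535 mA, and β·I_B = 10.7 mA > I_C, confirming saturation.

saturation; I_C ≈ 7.6 mA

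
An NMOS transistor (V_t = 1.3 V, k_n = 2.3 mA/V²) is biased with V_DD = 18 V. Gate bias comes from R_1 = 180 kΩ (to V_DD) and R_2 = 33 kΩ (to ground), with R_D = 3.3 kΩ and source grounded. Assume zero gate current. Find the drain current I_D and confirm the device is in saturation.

V_G = V_DD·R_2/(R_1+R_2) = 18×33/213 = 2.79 V. With the source grounded, V_GS = V_G = 2.79 V.
Assume saturation: I_D = (k_n/2)(V_GS − V_t)² = (2.3/2)×(2.79 − 1.3)² = 1.15×1.49² = 2.55 mA.
V_DS = V_DD − I_D·R_D = 18 − 2.55×3.3 = 9.59 V.
Saturation requires V_DS ≥ V_GS − V_t = 1.49 V; 9.59 ≥ 1.49 ✓.

I_D ≈ 2.5 mA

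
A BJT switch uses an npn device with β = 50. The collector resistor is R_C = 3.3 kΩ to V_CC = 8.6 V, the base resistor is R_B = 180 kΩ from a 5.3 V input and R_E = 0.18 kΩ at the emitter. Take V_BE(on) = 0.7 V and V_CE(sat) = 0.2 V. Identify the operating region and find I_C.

Assume active. Base-emitter loop: I_B = (V_BB − V_BE)/(R_B + (β+1)R_E) = (5.3 − 0.7)/(180 + 51×0.18) = 0.0243 mA.
I_C = β·I_B = 50×0.0243 = 1.22 mA.
V_CE = V_CC − I_C·R_C − I_E·R_E = 8.6 − 1.22×3.3 − 1.24×0.18 = 4.36 V > V_CE(sat), so the active-region assumption holds.

active; I_C ≈ 1.2 mA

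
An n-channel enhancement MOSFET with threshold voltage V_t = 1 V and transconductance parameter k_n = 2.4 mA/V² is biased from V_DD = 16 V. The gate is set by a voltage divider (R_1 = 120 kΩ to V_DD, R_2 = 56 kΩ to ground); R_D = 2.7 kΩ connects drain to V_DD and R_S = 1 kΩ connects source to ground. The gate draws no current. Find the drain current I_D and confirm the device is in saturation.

I_D ≈ 2.6 mA

V_G = V_DD·R_2/(R_1+R_2) = 16×56/176 = 5.09 V.
Assume saturation: I_D = (k_n/2)(V_GS − V_t)² with V_GS = V_G − I_D·R_S = 5.09 − 1·I_D.
Substituting gives 1.2·I_D² − 10.8·I_D + 20.1 = 0, with roots I_D = 2.61 or 6.4 mA.
The root I_D = 6.4 mA gives V_GS = -1.31 V ≤ V_t, so take I_D = 2.61 mA.
Then V_GS = 2.48 V and V_DS = V_DD − I_D(R_D+R_S) = 16 − 2.61×3.7 = 6.33 V.
Saturation requires V_DS ≥ V_GS − V_t = 1.48 V; 6.33 ≥ 1.48 ✓.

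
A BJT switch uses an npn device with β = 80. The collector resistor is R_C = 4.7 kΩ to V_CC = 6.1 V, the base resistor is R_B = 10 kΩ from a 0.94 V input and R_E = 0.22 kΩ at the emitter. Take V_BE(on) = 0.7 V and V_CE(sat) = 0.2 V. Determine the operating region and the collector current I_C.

active; I_C ≈ 0.69 mA

Assume active. Base-emitter loop: I_B = (V_BB − V_BE)/(R_B + (β+1)R_E) = (0.94 − 0.7)/(10 + 81×0.22) = 0.00863 mA.
I_C = β·I_B = 80×0.00863 = 0.69 mA.
V_CE = V_CC − I_C·R_C − I_E·R_E = 6.1 − 0.69×4.7 − 0.699×0.22 = 2.7 V > V_CE(sat), so the active-region assumption holds.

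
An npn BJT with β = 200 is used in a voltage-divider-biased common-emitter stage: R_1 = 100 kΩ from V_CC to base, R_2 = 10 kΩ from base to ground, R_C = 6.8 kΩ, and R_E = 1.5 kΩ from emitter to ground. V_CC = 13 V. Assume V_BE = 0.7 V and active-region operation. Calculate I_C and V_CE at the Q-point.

Thevenize the base divider: V_Th = V_CC·R_2/(R_1+R_2) = 13×10/110 = 1.18 V, R_Th = R_1‖R_2 = 9.09 kΩ.
Base-emitter loop: V_Th = I_B·R_Th + V_BE + (β+1)I_B·R_E, so I_B = (1.18 − 0.7) / (9.09 + 201×1.5) = 0.00155 mA.
I_C = β·I_B = 200×0.00155 = 0.31 mA, and I_E = (β+1)I_B = 0.312 mA.
V_CE = V_CC − I_C·R_C − I_E·R_E = 13 − 0.31×6.8 − 0.312×1.5 = 10.4 V.
V_CE = 10.4 V > 0.2 V confirms active-region operation.

I_C ≈ 0.31 mA, V_CE ≈ 10 V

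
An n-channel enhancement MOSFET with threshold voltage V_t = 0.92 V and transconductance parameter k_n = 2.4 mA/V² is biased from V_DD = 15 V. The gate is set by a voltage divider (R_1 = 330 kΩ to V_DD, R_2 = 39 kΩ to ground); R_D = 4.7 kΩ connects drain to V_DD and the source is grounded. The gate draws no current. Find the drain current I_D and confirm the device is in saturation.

V_G = V_DD·R_2/(R_1+R_2) = 15×39/369 = 1.59 V. With the source grounded, V_GS = V_G = 1.59 V.
Assume saturation: I_D = (k_n/2)(V_GS − V_t)² = (2.4/2)×(1.59 − 0.92)² = 1.2×0.665² = 0.531 mA.
V_DS = V_DD − I_D·R_D = 15 − 0.531×4.7 = 12.5 V.
Saturation requires V_DS ≥ V_GS − V_t = 0.665 V; 12.5 ≥ 0.665 ✓.

I_D ≈ 0.53 mA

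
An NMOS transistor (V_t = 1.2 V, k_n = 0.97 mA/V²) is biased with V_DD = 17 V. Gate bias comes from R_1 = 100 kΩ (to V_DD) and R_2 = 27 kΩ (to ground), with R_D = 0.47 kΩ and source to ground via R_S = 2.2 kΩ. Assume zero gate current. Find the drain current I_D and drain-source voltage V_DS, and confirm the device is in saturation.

V_G = V_DD·R_2/(R_1+R_2) = 17×27/127 = 3.61 V.
Assume saturation: I_D = (k_n/2)(V_GS − V_t)² with V_GS = V_G − I_D·R_S = 3.61 − 2.2·I_D.
Substituting gives 2.35·I_D² − 6.15·I_D + 2.83 = 0, with roots I_D = 0.594 or 2.03 mA.
The root I_D = 2.03 mA gives V_GS = -0.844 V ≤ V_t, so take I_D = 0.594 mA.
Then V_GS = 2.31 V and V_DS = V_DD − I_D(R_D+R_S) = 17 − 0.594×2.67 = 15.4 V.
Saturation requires V_DS ≥ V_GS − V_t = 1.11 V; 15.4 ≥ 1.11 ✓.

I_D ≈ 0.59 mA, V_DS ≈ 15 V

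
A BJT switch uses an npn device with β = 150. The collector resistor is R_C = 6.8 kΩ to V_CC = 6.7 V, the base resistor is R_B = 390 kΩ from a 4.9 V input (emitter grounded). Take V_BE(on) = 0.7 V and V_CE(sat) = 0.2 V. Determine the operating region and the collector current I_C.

Assume active: I_B = (4.9 − 0.7)/390 = 0.0108 mA, giving I_C = β·I_B = 1.62 mA.
But then V_CE = 6.7 − 1.62×6.8 = -4.28 V < V_CE(sat) = 0.2 V — impossible in the active region.
So the transistor is saturated. With V_CE = 0.2 V, I_C = (V_CC − 0.2)/R_C = 6.5/6.8 = 0.956 mA.
Check: β·I_B = 1.62 mA > I_C = 0.956 mA, confirming saturation.

saturation; I_C ≈ 0.96 mA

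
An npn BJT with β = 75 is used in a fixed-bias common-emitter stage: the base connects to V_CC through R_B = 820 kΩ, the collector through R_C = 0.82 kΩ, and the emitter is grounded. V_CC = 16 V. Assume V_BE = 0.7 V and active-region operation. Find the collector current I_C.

I_C ≈ 1.4 mA

Base loop: V_CC = I_B·R_B + V_BE, so I_B = (16 − 0.7)/820 kΩ = 0.0187 mA.
In the active region I_C = β·I_B = 75 × 0.0187 = 1.4 mA.
Collector loop: V_CE = V_CC − I_C·R_C = 16 − 1.4×0.82 = 14.9 V.
Since V_CE = 14.9 V > V_CE(sat) ≈ 0.2 V, the transistor is in the active region as assumed.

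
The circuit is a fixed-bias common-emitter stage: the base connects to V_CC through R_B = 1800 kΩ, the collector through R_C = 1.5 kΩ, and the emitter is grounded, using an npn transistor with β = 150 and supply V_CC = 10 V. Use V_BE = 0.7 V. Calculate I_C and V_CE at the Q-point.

I_C ≈ 0.78 mA, V_CE ≈ 8.8 V

Base loop: V_CC = I_B·R_B + V_BE, so I_B = (10 − 0.7)/1800 kΩ = 0.00517 mA.
In the active region I_C = β·I_B = 150 × 0.00517 = 0.775 mA.
Collector loop: V_CE = V_CC − I_C·R_C = 10 − 0.775×1.5 = 8.84 V.
Since V_CE = 8.84 V > V_CE(sat) ≈ 0.2 V, the transistor is in the active region as assumed.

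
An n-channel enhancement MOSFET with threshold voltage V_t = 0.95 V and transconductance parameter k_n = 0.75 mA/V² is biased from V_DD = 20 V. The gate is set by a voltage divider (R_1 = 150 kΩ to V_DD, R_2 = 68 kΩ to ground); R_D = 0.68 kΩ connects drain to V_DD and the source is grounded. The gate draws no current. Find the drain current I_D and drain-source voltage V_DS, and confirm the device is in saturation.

V_G = V_DD·R_2/(R_1+R_2) = 20×68/218 = 6.24 V. With the source grounded, V_GS = V_G = 6.24 V.
Assume saturation: I_D = (k_n/2)(V_GS − V_t)² = (0.75/2)×(6.24 − 0.95)² = 0.375×5.29² = 10.5 mA.
V_DS = V_DD − I_D·R_D = 20 − 10.5×0.68 = 12.9 V.
Saturation requires V_DS ≥ V_GS − V_t = 5.29 V; 12.9 ≥ 5.29 ✓.

I_D ≈ 10 mA, V_DS ≈ 13 V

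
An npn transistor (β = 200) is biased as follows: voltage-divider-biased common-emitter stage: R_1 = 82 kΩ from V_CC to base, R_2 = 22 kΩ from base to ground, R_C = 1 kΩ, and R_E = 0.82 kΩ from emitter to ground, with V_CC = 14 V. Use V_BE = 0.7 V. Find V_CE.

V_CE ≈ 9.5 V

Thevenize the base divider: V_Th = V_CC·R_2/(R_1+R_2) = 14×22/104 = 2.96 V, R_Th = R_1‖R_2 = 17.3 kΩ.
Base-emitter loop: V_Th = I_B·R_Th + V_BE + (β+1)I_B·R_E, so I_B = (2.96 − 0.7) / (17.3 + 201×0.82) = 0.0124 mA.
I_C = β·I_B = 200×0.0124 = 2.48 mA, and I_E = (β+1)I_B = 2.5 mA.
V_CE = V_CC − I_C·R_C − I_E·R_E = 14 − 2.48×1 − 2.5×0.82 = 9.47 V.
V_CE = 9.47 V > 0.2 V confirms active-region operation.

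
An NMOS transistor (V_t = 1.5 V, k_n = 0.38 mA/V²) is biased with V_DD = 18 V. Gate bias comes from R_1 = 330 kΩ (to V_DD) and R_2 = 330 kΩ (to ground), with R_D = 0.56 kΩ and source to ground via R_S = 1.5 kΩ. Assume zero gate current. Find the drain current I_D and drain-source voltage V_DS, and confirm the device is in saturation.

V_G = V_DD·R_2/(R_1+R_2) = 18×330/660 = 9 V.
Assume saturation: I_D = (k_n/2)(V_GS − V_t)² with V_GS = V_G − I_D·R_S = 9 − 1.5·I_D.
Substituting gives 0.428·I_D² − 5.28·I_D + 10.7 = 0, with roots I_D = 2.56 or 9.78 mA.
The root I_D = 9.78 mA gives V_GS = -5.68 V ≤ V_t, so take I_D = 2.56 mA.
Then V_GS = 5.17 V and V_DS = V_DD − I_D(R_D+R_S) = 18 − 2.56×2.06 = 12.7 V.
Saturation requires V_DS ≥ V_GS − V_t = 3.67 V; 12.7 ≥ 3.67 ✓.

I_D ≈ 2.6 mA, V_DS ≈ 13 V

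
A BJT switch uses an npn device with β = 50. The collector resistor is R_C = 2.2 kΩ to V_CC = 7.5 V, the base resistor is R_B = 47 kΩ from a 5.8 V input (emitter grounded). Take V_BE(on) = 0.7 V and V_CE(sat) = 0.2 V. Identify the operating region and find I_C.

saturation; I_C ≈ 3.3 mA

Assume active: I_B = (5.8 − 0.7)/47 = 0.109 mA, giving I_C = β·I_B = 5.43 mA.
But then V_CE = 7.5 − 5.43×2.2 = -4.44 V < V_CE(sat) = 0.2 V — impossible in the active region.
So the transistor is saturated. With V_CE = 0.2 V, I_C = (V_CC − 0.2)/R_C = 7.3/2.2 = 3.32 mA.
Check: β·I_B = 5.43 mA > I_C = 3.32 mA, confirming saturation.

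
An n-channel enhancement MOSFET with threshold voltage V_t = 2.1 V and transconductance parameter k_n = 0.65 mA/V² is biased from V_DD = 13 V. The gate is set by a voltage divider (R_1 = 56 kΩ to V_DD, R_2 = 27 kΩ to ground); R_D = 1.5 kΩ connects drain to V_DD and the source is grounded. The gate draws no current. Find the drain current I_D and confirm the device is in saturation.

I_D ≈ 1.5 mA

V_G = V_DD·R_2/(R_1+R_2) = 13×27/83 = 4.23 V. With the source grounded, V_GS = V_G = 4.23 V.
Assume saturation: I_D = (k_n/2)(V_GS − V_t)² = (0.65/2)×(4.23 − 2.1)² = 0.325×2.13² = 1.47 mA.
V_DS = V_DD − I_D·R_D = 13 − 1.47×1.5 = 10.8 V.
Saturation requires V_DS ≥ V_GS − V_t = 2.13 V; 10.8 ≥ 2.13 ✓.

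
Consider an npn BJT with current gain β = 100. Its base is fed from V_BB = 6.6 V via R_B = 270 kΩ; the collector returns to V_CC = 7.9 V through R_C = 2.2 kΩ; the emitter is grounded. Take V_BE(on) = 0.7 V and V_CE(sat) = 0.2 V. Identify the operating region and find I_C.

active; I_C ≈ 2.2 mA

Assume active. Base-emitter loop: I_B = (V_BB − V_BE)/R_B = (6.6 − 0.7)/270 = 0.0219 mA.
I_C = β·I_B = 100×0.0219 = 2.19 mA.
V_CE = V_CC − I_C·R_C = 7.9 − 2.19×2.2 = 3.09 V > V_CE(sat), so the active-region assumption holds.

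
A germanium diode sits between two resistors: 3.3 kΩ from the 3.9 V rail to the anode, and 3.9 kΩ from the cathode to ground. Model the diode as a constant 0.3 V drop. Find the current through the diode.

I ≈ 0.5 mA

The two resistors are in series with the diode, so KVL gives 3.9 = I·3.3 + 0.3 + I·3.9.
I = (3.9 − 0.3) / (3.3 + 3.9) kΩ = 3.6 / 7.2 = 0.5 mA.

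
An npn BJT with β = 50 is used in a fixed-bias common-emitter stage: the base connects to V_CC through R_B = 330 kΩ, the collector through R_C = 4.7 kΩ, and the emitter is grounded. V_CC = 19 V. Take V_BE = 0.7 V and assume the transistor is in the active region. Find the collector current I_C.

I_C ≈ 2.8 mA

Base loop: V_CC = I_B·R_B + V_BE, so I_B = (19 − 0.7)/330 kΩ = 0.0555 mA.
In the active region I_C = β·I_B = 50 × 0.0555 = 2.77 mA.
Collector loop: V_CE = V_CC − I_C·R_C = 19 − 2.77×4.7 = 5.97 V.
Since V_CE = 5.97 V > V_CE(sat) ≈ 0.2 V, the transistor is in the active region as assumed.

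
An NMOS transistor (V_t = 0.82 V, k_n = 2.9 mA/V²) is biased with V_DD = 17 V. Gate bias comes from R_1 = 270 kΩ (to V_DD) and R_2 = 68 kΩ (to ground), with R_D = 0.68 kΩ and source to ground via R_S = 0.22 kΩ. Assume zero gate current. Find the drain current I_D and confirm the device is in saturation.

I_D ≈ 4.1 mA

V_G = V_DD·R_2/(R_1+R_2) = 17×68/338 = 3.42 V.
Assume saturation: I_D = (k_n/2)(V_GS − V_t)² with V_GS = V_G − I_D·R_S = 3.42 − 0.22·I_D.
Substituting gives 0.0702·I_D² − 2.66·I_D + 9.8 = 0, with roots I_D = 4.14 or 33.7 mA.
The root I_D = 33.7 mA gives V_GS = -4 V ≤ V_t, so take I_D = 4.14 mA.
Then V_GS = 2.51 V and V_DS = V_DD − I_D(R_D+R_S) = 17 − 4.14×0.9 = 13.3 V.
Saturation requires V_DS ≥ V_GS − V_t = 1.69 V; 13.3 ≥ 1.69 ✓.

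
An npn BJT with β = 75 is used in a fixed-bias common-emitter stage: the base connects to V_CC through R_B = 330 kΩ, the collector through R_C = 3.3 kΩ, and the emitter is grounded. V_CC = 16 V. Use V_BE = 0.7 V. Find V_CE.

V_CE ≈ 4.5 V

Base loop: V_CC = I_B·R_B + V_BE, so I_B = (16 − 0.7)/330 kΩ = 0.0464 mA.
In the active region I_C = β·I_B = 75 × 0.0464 = 3.48 mA.
Collector loop: V_CE = V_CC − I_C·R_C = 16 − 3.48×3.3 = 4.53 V.
Since V_CE = 4.53 V > V_CE(sat) ≈ 0.2 V, the transistor is in the active region as assumed.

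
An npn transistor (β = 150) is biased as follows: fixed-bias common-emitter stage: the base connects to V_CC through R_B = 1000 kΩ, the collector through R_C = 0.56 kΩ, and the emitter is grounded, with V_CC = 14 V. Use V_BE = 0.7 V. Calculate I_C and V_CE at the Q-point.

Base loop: V_CC = I_B·R_B + V_BE, so I_B = (14 − 0.7)/1000 kΩ = 0.0133 mA.
In the active region I_C = β·I_B = 150 × 0.0133 = 2 mA.
Collector loop: V_CE = V_CC − I_C·R_C = 14 − 2×0.56 = 12.9 V.
Since V_CE = 12.9 V > V_CE(sat) ≈ 0.2 V, the transistor is in the active region as assumed.

I_C ≈ 2 mA, V_CE ≈ 13 V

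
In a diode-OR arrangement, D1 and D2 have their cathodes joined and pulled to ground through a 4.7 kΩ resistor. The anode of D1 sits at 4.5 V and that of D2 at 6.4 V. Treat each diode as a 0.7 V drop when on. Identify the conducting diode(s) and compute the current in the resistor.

Only D2 conducts; I_R ≈ 1.2 mA

Assume both conduct. Then node N would need to be at both 4.5−0.7 = 3.8 V and 6.4−0.7 = 5.7 V, which is impossible.
Assume only D2 conducts: V_N = 6.4 − 0.7 = 5.7 V, so I_R = 5.7/4.7 = 1.21 mA.
Check D1: its anode-to-cathode voltage is 4.5 − 5.7 = -1.2 V < 0.7 V, so it is off. The assumption is consistent.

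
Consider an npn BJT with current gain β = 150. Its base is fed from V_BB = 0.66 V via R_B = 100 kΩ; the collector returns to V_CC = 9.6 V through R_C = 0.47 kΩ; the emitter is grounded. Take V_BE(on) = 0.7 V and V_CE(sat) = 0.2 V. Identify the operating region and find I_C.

V_BB = 0.66 V ≤ V_BE(on) = 0.7 V, so the base-emitter junction is not forward biased.
The transistor is in cutoff: I_B = I_C = 0.

cutoff; I_C ≈ 0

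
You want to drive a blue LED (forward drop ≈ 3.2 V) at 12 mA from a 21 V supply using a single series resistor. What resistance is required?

The resistor drops V_S − V_D = 21 − 3.2 = 17.8 V at 12 mA.
R = 17.8 V / 12 mA = 1.48 kΩ.

R ≈ 1.5 kΩ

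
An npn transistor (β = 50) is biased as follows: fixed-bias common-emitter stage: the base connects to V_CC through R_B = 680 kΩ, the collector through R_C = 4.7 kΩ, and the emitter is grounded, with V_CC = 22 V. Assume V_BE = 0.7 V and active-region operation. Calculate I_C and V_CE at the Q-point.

Base loop: V_CC = I_B·R_B + V_BE, so I_B = (22 − 0.7)/680 kΩ = 0.0313 mA.
In the active region I_C = β·I_B = 50 × 0.0313 = 1.57 mA.
Collector loop: V_CE = V_CC − I_C·R_C = 22 − 1.57×4.7 = 14.6 V.
Since V_CE = 14.6 V > V_CE(sat) ≈ 0.2 V, the transistor is in the active region as assumed.

I_C ≈ 1.6 mA, V_CE ≈ 15 V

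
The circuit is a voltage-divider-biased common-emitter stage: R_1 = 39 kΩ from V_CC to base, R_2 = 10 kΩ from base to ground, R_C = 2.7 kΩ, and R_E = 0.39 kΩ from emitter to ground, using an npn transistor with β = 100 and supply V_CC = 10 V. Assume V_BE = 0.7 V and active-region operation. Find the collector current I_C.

I_C ≈ 2.8 mA

Thevenize the base divider: V_Th = V_CC·R_2/(R_1+R_2) = 10×10/49 = 2.04 V, R_Th = R_1‖R_2 = 7.96 kΩ.
Base-emitter loop: V_Th = I_B·R_Th + V_BE + (β+1)I_B·R_E, so I_B = (2.04 − 0.7) / (7.96 + 101×0.39) = 0.0283 mA.
I_C = β·I_B = 100×0.0283 = 2.83 mA, and I_E = (β+1)I_B = 2.86 mA.
V_CE = V_CC − I_C·R_C − I_E·R_E = 10 − 2.83×2.7 − 2.86×0.39 = 1.24 V.
V_CE = 1.24 V > 0.2 V confirms active-region operation.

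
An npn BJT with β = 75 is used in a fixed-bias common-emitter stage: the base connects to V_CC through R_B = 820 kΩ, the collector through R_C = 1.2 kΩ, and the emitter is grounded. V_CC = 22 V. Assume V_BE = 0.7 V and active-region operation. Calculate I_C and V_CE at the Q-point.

Base loop: V_CC = I_B·R_B + V_BE, so I_B = (22 − 0.7)/820 kΩ = 0.026 mA.
In the active region I_C = β·I_B = 75 × 0.026 = 1.95 mA.
Collector loop: V_CE = V_CC − I_C·R_C = 22 − 1.95×1.2 = 19.7 V.
Since V_CE = 19.7 V > V_CE(sat) ≈ 0.2 V, the transistor is in the active region as assumed.

I_C ≈ 1.9 mA, V_CE ≈ 20 V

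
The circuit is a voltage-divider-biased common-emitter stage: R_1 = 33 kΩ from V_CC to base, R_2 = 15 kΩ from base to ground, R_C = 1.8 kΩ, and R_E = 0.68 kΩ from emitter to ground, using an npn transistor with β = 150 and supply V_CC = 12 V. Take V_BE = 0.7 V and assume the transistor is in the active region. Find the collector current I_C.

Thevenize the base divider: V_Th = V_CC·R_2/(R_1+R_2) = 12×15/48 = 3.75 V, R_Th = R_1‖R_2 = 10.3 kΩ.
Base-emitter loop: V_Th = I_B·R_Th + V_BE + (β+1)I_B·R_E, so I_B = (3.75 − 0.7) / (10.3 + 151×0.68) = 0.027 mA.
I_C = β·I_B = 150×0.027 = 4.05 mA, and I_E = (β+1)I_B = 4.08 mA.
V_CE = V_CC − I_C·R_C − I_E·R_E = 12 − 4.05×1.8 − 4.08×0.68 = 1.94 V.
V_CE = 1.94 V > 0.2 V confirms active-region operation.

I_C ≈ 4 mA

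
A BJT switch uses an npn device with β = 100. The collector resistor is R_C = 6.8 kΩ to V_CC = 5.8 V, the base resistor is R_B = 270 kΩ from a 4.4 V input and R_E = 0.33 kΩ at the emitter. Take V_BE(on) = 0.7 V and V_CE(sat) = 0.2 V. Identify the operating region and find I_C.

Assume active: I_B = (4.4 − 0.7)/(270 + 101×0.33) = 0.0122 mA, I_C = β·I_B = 1.22 mA.
Then V_CE = 5.8 − 1.22×6.8 − 1.23×0.33 = -2.9 V < 0.2 V — the active assumption fails.
Re-solve with V_CE = 0.2 V. KCL at the emitter: V_E/R_E = (V_BB−0.7−V_E)/R_B + (V_CC−0.2−V_E)/R_C, giving V_E = 0.263 V.
I_C = (V_CC − 0.2 − V_E)/R_C = (5.6 − 0.263)/6.8 = 0.785 mA.
Check: I_B = (3.7 − 0.263)/270 = 0.0127 mA, and β·I_B = 1.27 mA > I_C, confirming saturation.

saturation; I_C ≈ 0.78 mA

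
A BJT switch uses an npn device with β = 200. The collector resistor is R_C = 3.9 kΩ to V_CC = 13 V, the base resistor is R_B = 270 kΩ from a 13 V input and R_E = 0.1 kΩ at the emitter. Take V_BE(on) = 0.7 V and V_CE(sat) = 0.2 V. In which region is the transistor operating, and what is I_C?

Assume active: I_B = (13 − 0.7)/(270 + 201×0.1) = 0.0424 mA, I_C = β·I_B = 8.48 mA.
Then V_CE = 13 − 8.48×3.9 − 8.52×0.1 = -20.9 V < 0.2 V — the active assumption fails.
Re-solve with V_CE = 0.2 V. KCL at the emitter: V_E/R_E = (V_BB−0.7−V_E)/R_B + (V_CC−0.2−V_E)/R_C, giving V_E = 0.324 V.
I_C = (V_CC − 0.2 − V_E)/R_C = (12.8 − 0.324)/3.9 = 3.2 mA.
Check: I_B = (12.3 − 0.324)/270 = 0.0444 mA, and β·I_B = 8.87 mA > I_C, confirming saturation.

saturation; I_C ≈ 3.2 mA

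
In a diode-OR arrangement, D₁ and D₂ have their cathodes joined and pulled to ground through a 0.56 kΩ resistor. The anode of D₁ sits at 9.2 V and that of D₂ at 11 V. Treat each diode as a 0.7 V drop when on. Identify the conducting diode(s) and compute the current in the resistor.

Only D₂ conducts; I_R ≈ 18 mA

Assume both conduct. Then node N would need to be at both 9.2−0.7 = 8.5 V and 11−0.7 = 10.3 V, which is impossible.
Assume only D₂ conducts: V_N = 11 − 0.7 = 10.3 V, so I_R = 10.3/0.56 = 18.4 mA.
Check D₁: its anode-to-cathode voltage is 9.2 − 10.3 = -1.1 V < 0.7 V, so it is off. The assumption is consistent.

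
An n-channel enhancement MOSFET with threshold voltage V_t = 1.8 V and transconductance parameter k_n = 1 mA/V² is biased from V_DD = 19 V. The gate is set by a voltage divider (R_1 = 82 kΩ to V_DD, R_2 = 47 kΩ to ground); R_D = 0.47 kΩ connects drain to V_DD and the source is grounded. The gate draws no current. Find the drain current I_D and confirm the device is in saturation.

I_D ≈ 13 mA

V_G = V_DD·R_2/(R_1+R_2) = 19×47/129 = 6.92 V. With the source grounded, V_GS = V_G = 6.92 V.
Assume saturation: I_D = (k_n/2)(V_GS − V_t)² = (1/2)×(6.92 − 1.8)² = 0.5×5.12² = 13.1 mA.
V_DS = V_DD − I_D·R_D = 19 − 13.1×0.47 = 12.8 V.
Saturation requires V_DS ≥ V_GS − V_t = 5.12 V; 12.8 ≥ 5.12 ✓.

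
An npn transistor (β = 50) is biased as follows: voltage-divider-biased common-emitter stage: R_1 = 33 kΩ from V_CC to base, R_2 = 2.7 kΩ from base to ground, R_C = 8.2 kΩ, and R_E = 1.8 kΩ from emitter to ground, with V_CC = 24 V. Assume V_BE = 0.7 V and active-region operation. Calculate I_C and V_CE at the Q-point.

Thevenize the base divider: V_Th = V_CC·R_2/(R_1+R_2) = 24×2.7/35.7 = 1.82 V, R_Th = R_1‖R_2 = 2.5 kΩ.
Base-emitter loop: V_Th = I_B·R_Th + V_BE + (β+1)I_B·R_E, so I_B = (1.82 − 0.7) / (2.5 + 51×1.8) = 0.0118 mA.
I_C = β·I_B = 50×0.0118 = 0.591 mA, and I_E = (β+1)I_B = 0.603 mA.
V_CE = V_CC − I_C·R_C − I_E·R_E = 24 − 0.591×8.2 − 0.603×1.8 = 18.1 V.
V_CE = 18.1 V > 0.2 V confirms active-region operation.

I_C ≈ 0.59 mA, V_CE ≈ 18 V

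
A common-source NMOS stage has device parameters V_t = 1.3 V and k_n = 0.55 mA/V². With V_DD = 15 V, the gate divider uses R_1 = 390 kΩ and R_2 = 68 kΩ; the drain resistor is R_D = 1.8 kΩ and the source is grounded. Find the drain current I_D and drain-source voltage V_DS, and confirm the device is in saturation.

I_D ≈ 0.24 mA, V_DS ≈ 15 V

V_G = V_DD·R_2/(R_1+R_2) = 15×68/458 = 2.23 V. With the source grounded, V_GS = V_G = 2.23 V.
Assume saturation: I_D = (k_n/2)(V_GS − V_t)² = (0.55/2)×(2.23 − 1.3)² = 0.275×0.927² = 0.236 mA.
V_DS = V_DD − I_D·R_D = 15 − 0.236×1.8 = 14.6 V.
Saturation requires V_DS ≥ V_GS − V_t = 0.927 V; 14.6 ≥ 0.927 ✓.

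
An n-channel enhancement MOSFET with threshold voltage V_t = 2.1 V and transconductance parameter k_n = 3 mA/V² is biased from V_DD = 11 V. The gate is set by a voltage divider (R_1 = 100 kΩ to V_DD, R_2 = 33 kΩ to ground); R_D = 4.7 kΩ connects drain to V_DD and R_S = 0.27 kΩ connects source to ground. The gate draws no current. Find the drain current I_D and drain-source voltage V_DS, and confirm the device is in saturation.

I_D ≈ 0.41 mA, V_DS ≈ 9 V

V_G = V_DD·R_2/(R_1+R_2) = 11×33/133 = 2.73 V.
Assume saturation: I_D = (k_n/2)(V_GS − V_t)² with V_GS = V_G − I_D·R_S = 2.73 − 0.27·I_D.
Substituting gives 0.109·I_D² − 1.51·I_D + 0.594 = 0, with roots I_D = 0.405 or 13.4 mA.
The root I_D = 13.4 mA gives V_GS = -0.889 V ≤ V_t, so take I_D = 0.405 mA.
Then V_GS = 2.62 V and V_DS = V_DD − I_D(R_D+R_S) = 11 − 0.405×4.97 = 8.99 V.
Saturation requires V_DS ≥ V_GS − V_t = 0.52 V; 8.99 ≥ 0.52 ✓.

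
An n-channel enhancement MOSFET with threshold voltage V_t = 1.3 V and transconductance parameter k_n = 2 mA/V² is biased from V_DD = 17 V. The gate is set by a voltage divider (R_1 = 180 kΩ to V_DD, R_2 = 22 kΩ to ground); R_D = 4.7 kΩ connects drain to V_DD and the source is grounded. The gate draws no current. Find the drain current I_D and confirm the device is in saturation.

V_G = V_DD·R_2/(R_1+R_2) = 17×22/202 = 1.85 V. With the source grounded, V_GS = V_G = 1.85 V.
Assume saturation: I_D = (k_n/2)(V_GS − V_t)² = (2/2)×(1.85 − 1.3)² = 1×0.551² = 0.304 mA.
V_DS = V_DD − I_D·R_D = 17 − 0.304×4.7 = 15.6 V.
Saturation requires V_DS ≥ V_GS − V_t = 0.551 V; 15.6 ≥ 0.551 ✓.

I_D ≈ 0.3 mA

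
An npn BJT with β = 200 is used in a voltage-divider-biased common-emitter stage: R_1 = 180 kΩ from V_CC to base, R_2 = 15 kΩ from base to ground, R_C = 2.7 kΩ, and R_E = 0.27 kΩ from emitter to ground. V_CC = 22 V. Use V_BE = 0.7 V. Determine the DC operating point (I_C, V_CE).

Thevenize the base divider: V_Th = V_CC·R_2/(R_1+R_2) = 22×15/195 = 1.69 V, R_Th = R_1‖R_2 = 13.8 kΩ.
Base-emitter loop: V_Th = I_B·R_Th + V_BE + (β+1)I_B·R_E, so I_B = (1.69 − 0.7) / (13.8 + 201×0.27) = 0.0146 mA.
I_C = β·I_B = 200×0.0146 = 2.91 mA, and I_E = (β+1)I_B = 2.93 mA.
V_CE = V_CC − I_C·R_C − I_E·R_E = 22 − 2.91×2.7 − 2.93×0.27 = 13.3 V.
V_CE = 13.3 V > 0.2 V confirms active-region operation.

I_C ≈ 2.9 mA, V_CE ≈ 13 V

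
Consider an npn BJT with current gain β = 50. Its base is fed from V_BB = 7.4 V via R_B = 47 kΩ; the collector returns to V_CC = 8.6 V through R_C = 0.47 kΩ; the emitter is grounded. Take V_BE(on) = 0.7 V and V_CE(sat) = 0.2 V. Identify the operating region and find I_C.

active; I_C ≈ 7.1 mA

Assume active. Base-emitter loop: I_B = (V_BB − V_BE)/R_B = (7.4 − 0.7)/47 = 0.143 mA.
I_C = β·I_B = 50×0.143 = 7.13 mA.
V_CE = V_CC − I_C·R_C = 8.6 − 7.13×0.47 = 5.25 V > V_CE(sat), so the active-region assumption holds.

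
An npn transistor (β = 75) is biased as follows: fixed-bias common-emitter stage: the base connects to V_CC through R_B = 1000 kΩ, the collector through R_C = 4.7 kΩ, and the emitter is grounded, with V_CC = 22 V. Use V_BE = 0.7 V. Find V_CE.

V_CE ≈ 14 V

Base loop: V_CC = I_B·R_B + V_BE, so I_B = (22 − 0.7)/1000 kΩ = 0.0213 mA.
In the active region I_C = β·I_B = 75 × 0.0213 = 1.6 mA.
Collector loop: V_CE = V_CC − I_C·R_C = 22 − 1.6×4.7 = 14.5 V.
Since V_CE = 14.5 V > V_CE(sat) ≈ 0.2 V, the transistor is in the active region as assumed.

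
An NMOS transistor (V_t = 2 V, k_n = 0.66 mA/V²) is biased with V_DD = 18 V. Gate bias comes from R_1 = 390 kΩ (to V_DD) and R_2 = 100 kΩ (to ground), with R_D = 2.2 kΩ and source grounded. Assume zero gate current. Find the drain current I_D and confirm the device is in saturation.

I_D ≈ 0.92 mA

V_G = V_DD·R_2/(R_1+R_2) = 18×100/490 = 3.67 V. With the source grounded, V_GS = V_G = 3.67 V.
Assume saturation: I_D = (k_n/2)(V_GS − V_t)² = (0.66/2)×(3.67 − 2)² = 0.33×1.67² = 0.924 mA.
V_DS = V_DD − I_D·R_D = 18 − 0.924×2.2 = 16 V.
Saturation requires V_DS ≥ V_GS − V_t = 1.67 V; 16 ≥ 1.67 ✓.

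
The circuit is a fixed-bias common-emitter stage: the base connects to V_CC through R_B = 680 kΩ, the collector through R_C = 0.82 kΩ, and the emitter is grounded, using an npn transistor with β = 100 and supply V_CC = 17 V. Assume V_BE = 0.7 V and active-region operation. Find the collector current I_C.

Base loop: V_CC = I_B·R_B + V_BE, so I_B = (17 − 0.7)/680 kΩ = 0.024 mA.
In the active region I_C = β·I_B = 100 × 0.024 = 2.4 mA.
Collector loop: V_CE = V_CC − I_C·R_C = 17 − 2.4×0.82 = 15 V.
Since V_CE = 15 V > V_CE(sat) ≈ 0.2 V, the transistor is in the active region as assumed.

I_C ≈ 2.4 mA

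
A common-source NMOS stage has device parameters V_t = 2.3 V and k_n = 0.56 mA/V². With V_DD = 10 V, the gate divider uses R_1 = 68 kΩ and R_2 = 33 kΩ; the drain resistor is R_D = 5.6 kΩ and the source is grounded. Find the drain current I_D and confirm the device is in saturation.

V_G = V_DD·R_2/(R_1+R_2) = 10×33/101 = 3.27 V. With the source grounded, V_GS = V_G = 3.27 V.
Assume saturation: I_D = (k_n/2)(V_GS − V_t)² = (0.56/2)×(3.27 − 2.3)² = 0.28×0.967² = 0.262 mA.
V_DS = V_DD − I_D·R_D = 10 − 0.262×5.6 = 8.53 V.
Saturation requires V_DS ≥ V_GS − V_t = 0.967 V; 8.53 ≥ 0.967 ✓.

I_D ≈ 0.26 mA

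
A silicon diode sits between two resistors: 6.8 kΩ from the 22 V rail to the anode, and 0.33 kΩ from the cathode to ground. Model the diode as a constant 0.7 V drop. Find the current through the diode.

I ≈ 3 mA

The two resistors are in series with the diode, so KVL gives 22 = I·6.8 + 0.7 + I·0.33.
I = (22 − 0.7) / (6.8 + 0.33) kΩ = 21.3 / 7.13 = 2.99 mA.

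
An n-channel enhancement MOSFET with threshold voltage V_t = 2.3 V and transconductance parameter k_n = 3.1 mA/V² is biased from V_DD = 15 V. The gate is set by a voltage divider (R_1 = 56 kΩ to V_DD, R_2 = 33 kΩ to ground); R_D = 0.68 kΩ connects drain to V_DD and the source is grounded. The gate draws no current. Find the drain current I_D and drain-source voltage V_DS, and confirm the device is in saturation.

I_D ≈ 16 mA, V_DS ≈ 3.8 V

V_G = V_DD·R_2/(R_1+R_2) = 15×33/89 = 5.56 V. With the source grounded, V_GS = V_G = 5.56 V.
Assume saturation: I_D = (k_n/2)(V_GS − V_t)² = (3.1/2)×(5.56 − 2.3)² = 1.55×3.26² = 16.5 mA.
V_DS = V_DD − I_D·R_D = 15 − 16.5×0.68 = 3.79 V.
Saturation requires V_DS ≥ V_GS − V_t = 3.26 V; 3.79 ≥ 3.26 ✓.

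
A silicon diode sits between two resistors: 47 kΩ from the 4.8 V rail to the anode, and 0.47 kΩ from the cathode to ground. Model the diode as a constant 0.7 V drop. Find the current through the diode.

I ≈ 0.086 mA

The two resistors are in series with the diode, so KVL gives 4.8 = I·47 + 0.7 + I·0.47.
I = (4.8 − 0.7) / (47 + 0.47) kΩ = 4.1 / 47.5 = 0.0864 mA.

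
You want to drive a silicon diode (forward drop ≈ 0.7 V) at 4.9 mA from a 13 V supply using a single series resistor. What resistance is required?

The resistor drops V_S − V_D = 13 − 0.7 = 12.3 V at 4.9 mA.
R = 12.3 V / 4.9 mA = 2.51 kΩ.

R ≈ 2.5 kΩ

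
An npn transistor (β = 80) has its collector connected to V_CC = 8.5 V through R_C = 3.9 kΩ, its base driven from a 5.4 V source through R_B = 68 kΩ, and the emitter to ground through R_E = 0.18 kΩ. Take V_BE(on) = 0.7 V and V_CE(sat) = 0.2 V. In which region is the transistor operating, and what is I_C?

Assume active: I_B = (5.4 − 0.7)/(68 + 81×0.18) = 0.0569 mA, I_C = β·I_B = 4.55 mA.
Then V_CE = 8.5 − 4.55×3.9 − 4.61×0.18 = -10.1 V < 0.2 V — the active assumption fails.
Re-solve with V_CE = 0.2 V. KCL at the emitter: V_E/R_E = (V_BB−0.7−V_E)/R_B + (V_CC−0.2−V_E)/R_C, giving V_E = 0.377 V.
I_C = (V_CC − 0.2 − V_E)/R_C = (8.3 − 0.377)/3.9 = 2.03 mA.
Check: I_B = (4.7 − 0.377)/68 = 0.0636 mA, and β·I_B = 5.09 mA > I_C, confirming saturation.

saturation; I_C ≈ 2 mA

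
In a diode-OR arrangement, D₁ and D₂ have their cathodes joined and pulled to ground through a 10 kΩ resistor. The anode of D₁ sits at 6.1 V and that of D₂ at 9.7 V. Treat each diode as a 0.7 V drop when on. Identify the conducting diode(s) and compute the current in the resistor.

Only D₂ conducts; I_R ≈ 0.9 mA

Assume both conduct. Then node N would need to be at both 6.1−0.7 = 5.4 V and 9.7−0.7 = 9 V, which is impossible.
Assume only D₂ conducts: V_N = 9.7 − 0.7 = 9 V, so I_R = 9/10 = 0.9 mA.
Check D₁: its anode-to-cathode voltage is 6.1 − 9 = -2.9 V < 0.7 V, so it is off. The assumption is consistent.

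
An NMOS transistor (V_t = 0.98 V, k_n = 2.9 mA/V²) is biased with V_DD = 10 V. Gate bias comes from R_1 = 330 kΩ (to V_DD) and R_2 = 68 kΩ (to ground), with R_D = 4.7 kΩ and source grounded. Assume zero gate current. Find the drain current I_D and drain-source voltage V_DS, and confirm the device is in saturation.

V_G = V_DD·R_2/(R_1+R_2) = 10×68/398 = 1.71 V. With the source grounded, V_GS = V_G = 1.71 V.
Assume saturation: I_D = (k_n/2)(V_GS − V_t)² = (2.9/2)×(1.71 − 0.98)² = 1.45×0.729² = 0.77 mA.
V_DS = V_DD − I_D·R_D = 10 − 0.77×4.7 = 6.38 V.
Saturation requires V_DS ≥ V_GS − V_t = 0.729 V; 6.38 ≥ 0.729 ✓.

I_D ≈ 0.77 mA, V_DS ≈ 6.4 V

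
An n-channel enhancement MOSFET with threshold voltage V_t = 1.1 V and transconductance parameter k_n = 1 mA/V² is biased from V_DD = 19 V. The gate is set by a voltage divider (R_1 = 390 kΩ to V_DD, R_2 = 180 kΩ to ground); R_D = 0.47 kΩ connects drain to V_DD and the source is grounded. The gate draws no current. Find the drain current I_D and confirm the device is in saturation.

V_G = V_DD·R_2/(R_1+R_2) = 19×180/570 = 6 V. With the source grounded, V_GS = V_G = 6 V.
Assume saturation: I_D = (k_n/2)(V_GS − V_t)² = (1/2)×(6 − 1.1)² = 0.5×4.9² = 12 mA.
V_DS = V_DD − I_D·R_D = 19 − 12×0.47 = 13.4 V.
Saturation requires V_DS ≥ V_GS − V_t = 4.9 V; 13.4 ≥ 4.9 ✓.

I_D ≈ 12 mA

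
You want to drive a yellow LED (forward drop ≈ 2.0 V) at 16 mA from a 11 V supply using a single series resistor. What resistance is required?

R ≈ 0.56 kΩ

The resistor drops V_S − V_D = 11 − 2.0 = 9 V at 16 mA.
R = 9 V / 16 mA = 0.562 kΩ.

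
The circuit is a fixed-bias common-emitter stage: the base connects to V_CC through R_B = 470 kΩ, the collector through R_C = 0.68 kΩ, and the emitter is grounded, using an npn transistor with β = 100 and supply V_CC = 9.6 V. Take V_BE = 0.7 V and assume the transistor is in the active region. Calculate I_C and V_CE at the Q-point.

Base loop: V_CC = I_B·R_B + V_BE, so I_B = (9.6 − 0.7)/470 kΩ = 0.0189 mA.
In the active region I_C = β·I_B = 100 × 0.0189 = 1.89 mA.
Collector loop: V_CE = V_CC − I_C·R_C = 9.6 − 1.89×0.68 = 8.31 V.
Since V_CE = 8.31 V > V_CE(sat) ≈ 0.2 V, the transistor is in the active region as assumed.

I_C ≈ 1.9 mA, V_CE ≈ 8.3 V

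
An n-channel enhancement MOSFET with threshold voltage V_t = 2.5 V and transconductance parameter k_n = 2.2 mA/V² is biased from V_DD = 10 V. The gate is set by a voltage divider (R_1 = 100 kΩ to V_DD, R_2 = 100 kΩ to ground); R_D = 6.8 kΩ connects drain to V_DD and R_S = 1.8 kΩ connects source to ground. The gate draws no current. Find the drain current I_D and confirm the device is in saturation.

I_D ≈ 0.89 mA

V_G = V_DD·R_2/(R_1+R_2) = 10×100/200 = 5 V.
Assume saturation: I_D = (k_n/2)(V_GS − V_t)² with V_GS = V_G − I_D·R_S = 5 − 1.8·I_D.
Substituting gives 3.56·I_D² − 10.9·I_D + 6.88 = 0, with roots I_D = 0.889 or 2.17 mA.
The root I_D = 2.17 mA gives V_GS = 1.1 V ≤ V_t, so take I_D = 0.889 mA.
Then V_GS = 3.4 V and V_DS = V_DD − I_D(R_D+R_S) = 10 − 0.889×8.6 = 2.35 V.
Saturation requires V_DS ≥ V_GS − V_t = 0.899 V; 2.35 ≥ 0.899 ✓.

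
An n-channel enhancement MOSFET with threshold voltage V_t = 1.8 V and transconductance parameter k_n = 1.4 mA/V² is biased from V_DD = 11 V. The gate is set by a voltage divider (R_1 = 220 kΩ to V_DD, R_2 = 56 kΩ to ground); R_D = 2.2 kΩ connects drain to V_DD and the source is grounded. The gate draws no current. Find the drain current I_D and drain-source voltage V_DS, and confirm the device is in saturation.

V_G = V_DD·R_2/(R_1+R_2) = 11×56/276 = 2.23 V. With the source grounded, V_GS = V_G = 2.23 V.
Assume saturation: I_D = (k_n/2)(V_GS − V_t)² = (1.4/2)×(2.23 − 1.8)² = 0.7×0.432² = 0.131 mA.
V_DS = V_DD − I_D·R_D = 11 − 0.131×2.2 = 10.7 V.
Saturation requires V_DS ≥ V_GS − V_t = 0.432 V; 10.7 ≥ 0.432 ✓.

I_D ≈ 0.13 mA, V_DS ≈ 11 V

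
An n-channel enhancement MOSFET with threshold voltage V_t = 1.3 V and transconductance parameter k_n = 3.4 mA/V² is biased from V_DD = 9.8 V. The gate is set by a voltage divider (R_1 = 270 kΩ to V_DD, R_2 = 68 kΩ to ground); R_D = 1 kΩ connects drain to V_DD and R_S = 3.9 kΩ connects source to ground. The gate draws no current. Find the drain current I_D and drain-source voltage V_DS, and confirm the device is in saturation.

I_D ≈ 0.11 mA, V_DS ≈ 9.3 V

V_G = V_DD·R_2/(R_1+R_2) = 9.8×68/338 = 1.97 V.
Assume saturation: I_D = (k_n/2)(V_GS − V_t)² with V_GS = V_G − I_D·R_S = 1.97 − 3.9·I_D.
Substituting gives 25.9·I_D² − 9.91·I_D + 0.767 = 0, with roots I_D = 0.108 or 0.275 mA.
The root I_D = 0.275 mA gives V_GS = 0.898 V ≤ V_t, so take I_D = 0.108 mA.
Then V_GS = 1.55 V and V_DS = V_DD − I_D(R_D+R_S) = 9.8 − 0.108×4.9 = 9.27 V.
Saturation requires V_DS ≥ V_GS − V_t = 0.252 V; 9.27 ≥ 0.252 ✓.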